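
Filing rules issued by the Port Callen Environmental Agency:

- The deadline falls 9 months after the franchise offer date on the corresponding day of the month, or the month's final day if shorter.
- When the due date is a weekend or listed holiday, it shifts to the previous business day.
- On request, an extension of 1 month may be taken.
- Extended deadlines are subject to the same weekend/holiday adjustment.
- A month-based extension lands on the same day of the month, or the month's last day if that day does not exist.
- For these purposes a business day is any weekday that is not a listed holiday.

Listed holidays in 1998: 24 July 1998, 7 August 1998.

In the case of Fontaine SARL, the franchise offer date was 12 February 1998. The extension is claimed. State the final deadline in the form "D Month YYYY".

11 December 1998

9 months after 12 February 1998, on the same day of the month, is 12 November 1998.
Since 12 November 1998 is a Thursday and not a holiday, the date is unchanged.
The 1 month extension carries 12 November 1998 to 12 December 1998.
Because 12 December 1998 is a Saturday, the deadline becomes 11 December 1998 (Friday).
Final deadline: 11 December 1998.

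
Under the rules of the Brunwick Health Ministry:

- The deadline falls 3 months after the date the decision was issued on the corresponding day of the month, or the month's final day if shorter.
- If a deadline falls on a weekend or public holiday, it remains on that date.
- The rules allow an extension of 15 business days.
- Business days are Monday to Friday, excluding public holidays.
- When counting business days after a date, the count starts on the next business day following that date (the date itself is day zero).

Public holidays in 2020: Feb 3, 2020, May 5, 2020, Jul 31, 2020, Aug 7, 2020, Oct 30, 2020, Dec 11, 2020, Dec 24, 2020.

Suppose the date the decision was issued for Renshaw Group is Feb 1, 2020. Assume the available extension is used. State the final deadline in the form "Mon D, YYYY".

May 25, 2020

3 months after Feb 1, 2020, on the same day of the month, is May 1, 2020.
May 1, 2020 is a Friday; no weekend or holiday adjustment applies.
Counting 15 further business days from May 1, 2020 reaches May 25, 2020.
No adjustment is made for weekends or holidays, so May 25, 2020 stands.
So the filing is due May 25, 2020.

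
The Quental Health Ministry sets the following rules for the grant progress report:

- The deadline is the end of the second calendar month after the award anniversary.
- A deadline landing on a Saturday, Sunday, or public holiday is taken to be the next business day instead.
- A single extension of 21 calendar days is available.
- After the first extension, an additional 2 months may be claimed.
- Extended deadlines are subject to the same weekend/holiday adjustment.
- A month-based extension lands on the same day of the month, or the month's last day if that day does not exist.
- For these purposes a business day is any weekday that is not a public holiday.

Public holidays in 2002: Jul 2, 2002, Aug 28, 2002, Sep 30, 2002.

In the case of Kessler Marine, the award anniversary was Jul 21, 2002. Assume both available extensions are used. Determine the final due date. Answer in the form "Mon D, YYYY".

The second month after Jul 21, 2002 is September 2002, whose last day is Sep 30, 2002.
Sep 30, 2002 is a listed holiday, so it moves to the next business day, Oct 1, 2002 (Tuesday).
Applying the 21-calendar-day extension: Oct 1, 2002 + 21 days = Oct 22, 2002.
Oct 22, 2002 (Tuesday) is already a business day.
The 2 months extension carries Oct 22, 2002 to Dec 22, 2002.
Dec 22, 2002 falls on a Sunday. Rolling to the next business day gives Dec 23, 2002, a Monday.
The final due date is Dec 23, 2002.

Dec 23, 2002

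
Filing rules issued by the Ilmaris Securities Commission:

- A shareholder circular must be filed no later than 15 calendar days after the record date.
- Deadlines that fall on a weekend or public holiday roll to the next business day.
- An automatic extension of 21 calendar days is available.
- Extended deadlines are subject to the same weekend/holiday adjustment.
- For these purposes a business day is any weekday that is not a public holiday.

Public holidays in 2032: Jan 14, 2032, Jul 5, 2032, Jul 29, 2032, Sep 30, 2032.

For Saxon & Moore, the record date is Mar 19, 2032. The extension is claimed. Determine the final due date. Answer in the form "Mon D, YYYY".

Trigger date Mar 19, 2032 + 15 calendar days = Apr 3, 2032.
Apr 3, 2032 is a Saturday, so it moves to the next business day, Apr 5, 2032 (Monday).
Add the 21 calendar-day extension to Apr 5, 2032: Apr 26, 2032.
Apr 26, 2032 (Monday) is already a business day.
So the filing is due Apr 26, 2032.

Apr 26, 2032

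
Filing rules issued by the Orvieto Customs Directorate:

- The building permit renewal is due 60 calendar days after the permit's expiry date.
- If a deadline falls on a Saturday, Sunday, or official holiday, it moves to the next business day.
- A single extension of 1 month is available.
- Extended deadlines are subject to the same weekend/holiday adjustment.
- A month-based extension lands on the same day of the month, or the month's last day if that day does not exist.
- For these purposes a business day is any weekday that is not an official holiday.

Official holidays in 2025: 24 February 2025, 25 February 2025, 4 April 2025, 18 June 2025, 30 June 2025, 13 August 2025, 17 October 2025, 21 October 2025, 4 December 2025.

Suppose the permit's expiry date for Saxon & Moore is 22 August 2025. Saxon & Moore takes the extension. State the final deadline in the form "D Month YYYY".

From 22 August 2025, 60 calendar days later is 21 October 2025.
21 October 2025 falls on a listed holiday. Rolling to the next business day gives 22 October 2025, a Wednesday.
Add 1 month to 22 October 2025: 22 November 2025.
22 November 2025 is a Saturday; the next business day is 24 November 2025 (Monday).
Deadline: 24 November 2025.

24 November 2025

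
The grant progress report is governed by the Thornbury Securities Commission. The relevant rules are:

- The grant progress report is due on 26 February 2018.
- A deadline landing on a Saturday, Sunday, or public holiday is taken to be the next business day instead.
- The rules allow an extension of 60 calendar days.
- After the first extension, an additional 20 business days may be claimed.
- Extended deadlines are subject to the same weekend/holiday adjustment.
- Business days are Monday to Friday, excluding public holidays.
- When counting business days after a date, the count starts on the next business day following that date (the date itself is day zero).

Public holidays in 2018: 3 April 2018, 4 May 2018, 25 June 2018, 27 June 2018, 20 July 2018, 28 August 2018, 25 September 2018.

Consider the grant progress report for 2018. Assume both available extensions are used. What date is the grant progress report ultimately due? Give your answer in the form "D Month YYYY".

28 May 2018

The statutory due date is 26 February 2018.
26 February 2018 is a Monday and not a listed holiday, so it stands.
The 60-calendar-day extension moves the deadline from 26 February 2018 to 27 April 2018.
Since 27 April 2018 is a Friday and not a holiday, the date is unchanged.
Applying the 20-business-day extension: 20 business days after 27 April 2018 is 28 May 2018.
Since 28 May 2018 is a Monday and not a holiday, the date is unchanged.
Final deadline: 28 May 2018.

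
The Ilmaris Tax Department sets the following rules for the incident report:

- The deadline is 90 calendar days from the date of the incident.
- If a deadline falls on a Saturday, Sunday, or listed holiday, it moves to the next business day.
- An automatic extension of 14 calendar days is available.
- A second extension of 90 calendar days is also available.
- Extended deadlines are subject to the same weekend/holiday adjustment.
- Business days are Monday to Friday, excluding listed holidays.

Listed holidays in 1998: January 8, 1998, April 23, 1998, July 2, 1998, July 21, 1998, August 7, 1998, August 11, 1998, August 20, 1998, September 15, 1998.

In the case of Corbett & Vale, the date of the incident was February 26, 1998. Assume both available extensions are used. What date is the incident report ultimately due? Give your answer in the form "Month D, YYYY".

Adding 90 calendar days to February 26, 1998 gives May 27, 1998.
May 27, 1998 (Wednesday) is already a business day.
Add the 14 calendar-day extension to May 27, 1998: June 10, 1998.
June 10, 1998 (Wednesday) is already a business day.
Add the 90 calendar-day extension to June 10, 1998: September 8, 1998.
Since September 8, 1998 is a Tuesday and not a holiday, the date is unchanged.
The final due date is September 8, 1998.

September 8, 1998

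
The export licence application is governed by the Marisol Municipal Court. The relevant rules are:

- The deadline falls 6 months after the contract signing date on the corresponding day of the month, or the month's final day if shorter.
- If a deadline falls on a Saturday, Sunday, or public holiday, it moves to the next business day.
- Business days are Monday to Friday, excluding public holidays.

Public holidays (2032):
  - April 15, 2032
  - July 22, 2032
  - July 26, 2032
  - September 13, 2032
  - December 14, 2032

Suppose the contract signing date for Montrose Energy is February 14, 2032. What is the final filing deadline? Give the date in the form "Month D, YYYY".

August 16, 2032

6 months after February 14, 2032, on the same day of the month, is August 14, 2032.
August 14, 2032 is a Saturday; the next business day is August 16, 2032 (Monday).
The final due date is August 16, 2032.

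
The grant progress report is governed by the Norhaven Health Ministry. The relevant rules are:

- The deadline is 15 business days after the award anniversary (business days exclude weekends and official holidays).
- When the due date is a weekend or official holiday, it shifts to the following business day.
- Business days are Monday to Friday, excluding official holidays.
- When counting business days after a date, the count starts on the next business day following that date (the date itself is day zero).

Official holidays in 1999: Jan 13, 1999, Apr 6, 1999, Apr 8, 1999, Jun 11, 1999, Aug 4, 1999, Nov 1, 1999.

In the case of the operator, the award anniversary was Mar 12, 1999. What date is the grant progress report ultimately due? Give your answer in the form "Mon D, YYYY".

Counting 15 business days after Mar 12, 1999 (skipping weekends and listed holidays) reaches Apr 2, 1999.
Apr 2, 1999 falls on a Friday, which is a business day, so no adjustment is needed.
The final due date is Apr 2, 1999.

Apr 2, 1999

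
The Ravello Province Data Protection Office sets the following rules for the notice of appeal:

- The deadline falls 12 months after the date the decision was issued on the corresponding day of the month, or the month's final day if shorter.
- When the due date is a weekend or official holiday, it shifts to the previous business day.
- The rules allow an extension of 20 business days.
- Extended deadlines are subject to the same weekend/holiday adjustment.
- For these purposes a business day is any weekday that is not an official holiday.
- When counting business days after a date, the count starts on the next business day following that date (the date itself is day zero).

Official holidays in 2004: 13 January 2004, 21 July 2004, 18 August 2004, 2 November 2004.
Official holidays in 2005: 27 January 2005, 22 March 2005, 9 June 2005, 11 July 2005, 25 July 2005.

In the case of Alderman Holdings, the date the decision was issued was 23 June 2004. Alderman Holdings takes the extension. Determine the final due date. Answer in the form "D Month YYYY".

12 months from 23 June 2004 is 23 June 2005.
23 June 2005 (Thursday) is already a business day.
The 20-business-day extension runs from 23 June 2005 to 22 July 2005.
22 July 2005 (Friday) is already a business day.
Deadline: 22 July 2005.

22 July 2005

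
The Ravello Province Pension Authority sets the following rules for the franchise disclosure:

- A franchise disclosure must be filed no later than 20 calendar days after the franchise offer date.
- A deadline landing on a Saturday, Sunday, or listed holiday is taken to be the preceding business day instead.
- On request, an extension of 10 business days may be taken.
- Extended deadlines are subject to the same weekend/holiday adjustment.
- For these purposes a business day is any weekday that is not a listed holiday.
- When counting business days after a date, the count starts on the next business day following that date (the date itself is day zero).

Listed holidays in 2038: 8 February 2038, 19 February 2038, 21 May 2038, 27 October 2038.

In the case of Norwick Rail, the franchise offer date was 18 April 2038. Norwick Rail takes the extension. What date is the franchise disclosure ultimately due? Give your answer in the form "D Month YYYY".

24 May 2038

20 calendar days after 18 April 2038 is 8 May 2038.
Because 8 May 2038 is a Saturday, the deadline becomes 7 May 2038 (Friday).
Applying the 10-business-day extension: 10 business days after 7 May 2038 is 24 May 2038.
24 May 2038 is a Monday and not a listed holiday, so it stands.
The final due date is 24 May 2038.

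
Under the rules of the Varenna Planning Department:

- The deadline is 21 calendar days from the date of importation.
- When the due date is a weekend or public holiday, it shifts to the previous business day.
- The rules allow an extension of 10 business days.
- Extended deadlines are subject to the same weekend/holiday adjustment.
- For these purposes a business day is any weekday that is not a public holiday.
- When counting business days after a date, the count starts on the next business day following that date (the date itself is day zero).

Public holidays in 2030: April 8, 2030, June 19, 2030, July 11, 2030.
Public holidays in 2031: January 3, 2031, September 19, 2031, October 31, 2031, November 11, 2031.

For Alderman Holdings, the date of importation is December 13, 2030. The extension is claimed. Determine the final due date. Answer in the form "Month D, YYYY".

21 calendar days after December 13, 2030 is January 3, 2031.
January 3, 2031 is a listed holiday; the preceding business day is January 2, 2031 (Thursday).
Applying the 10-business-day extension: 10 business days after January 2, 2031 is January 17, 2031.
January 17, 2031 (Friday) is already a business day.
The final due date is January 17, 2031.

January 17, 2031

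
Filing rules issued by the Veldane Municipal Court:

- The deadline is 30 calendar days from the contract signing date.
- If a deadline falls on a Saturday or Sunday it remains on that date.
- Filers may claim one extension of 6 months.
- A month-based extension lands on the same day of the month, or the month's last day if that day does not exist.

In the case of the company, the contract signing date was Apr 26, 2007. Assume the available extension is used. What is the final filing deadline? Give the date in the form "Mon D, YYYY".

Nov 26, 2007

30 calendar days after Apr 26, 2007 is May 26, 2007.
May 26, 2007 is a Saturday; no weekend or holiday adjustment applies.
Applying the 6 months extension: 6 months after May 26, 2007 is Nov 26, 2007.
No adjustment is made for weekends or holidays, so Nov 26, 2007 stands.
So the filing is due Nov 26, 2007.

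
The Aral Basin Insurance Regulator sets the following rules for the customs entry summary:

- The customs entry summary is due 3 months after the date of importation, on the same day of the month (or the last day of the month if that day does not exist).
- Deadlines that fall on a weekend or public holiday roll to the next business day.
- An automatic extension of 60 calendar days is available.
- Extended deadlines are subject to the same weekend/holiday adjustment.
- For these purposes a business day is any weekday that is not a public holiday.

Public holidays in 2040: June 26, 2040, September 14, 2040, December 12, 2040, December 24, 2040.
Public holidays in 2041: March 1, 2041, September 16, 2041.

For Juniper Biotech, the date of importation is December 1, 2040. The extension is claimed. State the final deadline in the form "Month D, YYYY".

3 months after December 1, 2040, on the same day of the month, is March 1, 2041.
March 1, 2041 is a listed holiday, so it moves to the next business day, March 4, 2041 (Monday).
The 60-calendar-day extension moves the deadline from March 4, 2041 to May 3, 2041.
May 3, 2041 is a Friday and not a listed holiday, so it stands.
So the filing is due May 3, 2041.

May 3, 2041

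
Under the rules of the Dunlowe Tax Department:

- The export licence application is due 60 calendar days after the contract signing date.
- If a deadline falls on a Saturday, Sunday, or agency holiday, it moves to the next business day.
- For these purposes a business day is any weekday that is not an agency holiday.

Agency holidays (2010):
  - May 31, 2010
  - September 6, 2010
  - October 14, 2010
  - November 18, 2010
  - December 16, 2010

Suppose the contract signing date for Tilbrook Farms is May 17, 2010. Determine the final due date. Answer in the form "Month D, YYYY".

60 calendar days after May 17, 2010 is July 16, 2010.
July 16, 2010 (Friday) is already a business day.
Deadline: July 16, 2010.

July 16, 2010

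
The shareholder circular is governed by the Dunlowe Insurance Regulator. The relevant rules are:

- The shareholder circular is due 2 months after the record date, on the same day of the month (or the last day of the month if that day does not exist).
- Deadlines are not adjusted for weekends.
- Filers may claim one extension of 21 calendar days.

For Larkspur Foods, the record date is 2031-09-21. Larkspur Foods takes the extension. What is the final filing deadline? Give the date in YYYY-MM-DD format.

2031-12-12

2 months from 2031-09-21 is 2031-11-21.
No adjustment is made for weekends or holidays, so 2031-11-21 stands.
The 21-calendar-day extension moves the deadline from 2031-11-21 to 2031-12-12.
No adjustment is made for weekends or holidays, so 2031-12-12 stands.
Deadline: 2031-12-12.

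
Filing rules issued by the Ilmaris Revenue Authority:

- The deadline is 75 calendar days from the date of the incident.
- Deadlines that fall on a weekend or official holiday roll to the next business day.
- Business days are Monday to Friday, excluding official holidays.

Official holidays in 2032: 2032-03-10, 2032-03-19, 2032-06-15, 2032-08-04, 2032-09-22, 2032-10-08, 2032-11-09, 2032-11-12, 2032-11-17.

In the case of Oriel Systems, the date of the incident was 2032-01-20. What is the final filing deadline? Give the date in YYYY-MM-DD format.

2032-04-05

From 2032-01-20, 75 calendar days later is 2032-04-04.
2032-04-04 is a Sunday, so it moves to the next business day, 2032-04-05 (Monday).
Final deadline: 2032-04-05.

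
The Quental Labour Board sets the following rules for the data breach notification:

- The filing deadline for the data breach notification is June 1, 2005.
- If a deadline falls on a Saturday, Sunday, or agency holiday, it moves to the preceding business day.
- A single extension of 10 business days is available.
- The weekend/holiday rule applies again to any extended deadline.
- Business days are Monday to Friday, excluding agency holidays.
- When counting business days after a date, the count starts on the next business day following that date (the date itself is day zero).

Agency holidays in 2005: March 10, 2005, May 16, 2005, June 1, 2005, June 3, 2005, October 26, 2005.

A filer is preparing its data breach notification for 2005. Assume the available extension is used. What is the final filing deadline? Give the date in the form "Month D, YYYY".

The statutory due date is June 1, 2005.
June 1, 2005 is a listed holiday, so it moves to the preceding business day, May 31, 2005 (Tuesday).
Applying the 10-business-day extension: 10 business days after May 31, 2005 is June 16, 2005.
June 16, 2005 is a Thursday and not a listed holiday, so it stands.
So the filing is due June 16, 2005.

June 16, 2005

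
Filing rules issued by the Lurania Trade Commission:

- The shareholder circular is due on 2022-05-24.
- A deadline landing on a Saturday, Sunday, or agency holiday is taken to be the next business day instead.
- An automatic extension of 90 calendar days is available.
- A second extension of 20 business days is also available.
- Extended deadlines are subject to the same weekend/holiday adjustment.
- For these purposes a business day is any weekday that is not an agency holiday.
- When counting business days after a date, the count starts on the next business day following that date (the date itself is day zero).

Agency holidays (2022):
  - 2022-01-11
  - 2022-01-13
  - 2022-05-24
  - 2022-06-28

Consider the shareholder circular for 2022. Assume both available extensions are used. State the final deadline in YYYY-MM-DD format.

2022-09-20

The stated deadline is 2022-05-24.
2022-05-24 falls on a listed holiday. Rolling to the next business day gives 2022-05-25, a Wednesday.
Add the 90 calendar-day extension to 2022-05-25: 2022-08-23.
Since 2022-08-23 is a Tuesday and not a holiday, the date is unchanged.
Counting 20 further business days from 2022-08-23 reaches 2022-09-20.
Since 2022-09-20 is a Tuesday and not a holiday, the date is unchanged.
So the filing is due 2022-09-20.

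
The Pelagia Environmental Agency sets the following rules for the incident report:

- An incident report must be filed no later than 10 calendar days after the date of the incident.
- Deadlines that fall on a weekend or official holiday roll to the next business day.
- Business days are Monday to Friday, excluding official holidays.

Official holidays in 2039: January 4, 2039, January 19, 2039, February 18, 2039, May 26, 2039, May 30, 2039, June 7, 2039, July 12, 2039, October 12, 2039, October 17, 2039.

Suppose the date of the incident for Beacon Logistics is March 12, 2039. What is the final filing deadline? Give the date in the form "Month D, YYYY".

From March 12, 2039, 10 calendar days later is March 22, 2039.
March 22, 2039 (Tuesday) is already a business day.
Deadline: March 22, 2039.

March 22, 2039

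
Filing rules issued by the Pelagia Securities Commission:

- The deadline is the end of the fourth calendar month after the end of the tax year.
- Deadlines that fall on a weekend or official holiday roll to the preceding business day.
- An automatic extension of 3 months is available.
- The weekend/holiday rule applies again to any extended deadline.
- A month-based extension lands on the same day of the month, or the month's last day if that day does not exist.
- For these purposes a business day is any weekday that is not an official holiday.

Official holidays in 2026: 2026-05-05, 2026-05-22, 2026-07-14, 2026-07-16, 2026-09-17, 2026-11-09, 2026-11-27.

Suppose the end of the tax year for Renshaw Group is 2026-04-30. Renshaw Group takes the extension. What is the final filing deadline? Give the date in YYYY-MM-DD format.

4 months after 2026-04-30 is August 2026; that month ends on 2026-08-31.
Since 2026-08-31 is a Monday and not a holiday, the date is unchanged.
The 3 months extension carries 2026-08-31 to 2026-11-30 (day 31 does not exist in November, so the month's last day is used).
2026-11-30 (Monday) is already a business day.
The final due date is 2026-11-30.

2026-11-30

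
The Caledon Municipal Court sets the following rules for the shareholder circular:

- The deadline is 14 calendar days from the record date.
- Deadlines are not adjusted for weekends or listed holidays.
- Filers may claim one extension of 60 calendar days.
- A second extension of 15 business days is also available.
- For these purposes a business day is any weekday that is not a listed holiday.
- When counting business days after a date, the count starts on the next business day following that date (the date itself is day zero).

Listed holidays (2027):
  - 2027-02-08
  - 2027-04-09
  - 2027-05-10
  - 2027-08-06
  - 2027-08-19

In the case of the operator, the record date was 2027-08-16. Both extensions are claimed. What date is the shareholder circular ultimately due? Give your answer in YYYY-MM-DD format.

From 2027-08-16, 14 calendar days later is 2027-08-30.
2027-08-30 falls on a Monday. The rules make no weekend/holiday allowance, so it remains 2027-08-30.
With the 60-day extension, 2027-08-30 becomes 2027-10-29.
No adjustment is made for weekends or holidays, so 2027-10-29 stands.
Applying the 15-business-day extension: 15 business days after 2027-10-29 is 2027-11-19.
2027-11-19 is a Friday; no weekend or holiday adjustment applies.
Deadline: 2027-11-19.

2027-11-19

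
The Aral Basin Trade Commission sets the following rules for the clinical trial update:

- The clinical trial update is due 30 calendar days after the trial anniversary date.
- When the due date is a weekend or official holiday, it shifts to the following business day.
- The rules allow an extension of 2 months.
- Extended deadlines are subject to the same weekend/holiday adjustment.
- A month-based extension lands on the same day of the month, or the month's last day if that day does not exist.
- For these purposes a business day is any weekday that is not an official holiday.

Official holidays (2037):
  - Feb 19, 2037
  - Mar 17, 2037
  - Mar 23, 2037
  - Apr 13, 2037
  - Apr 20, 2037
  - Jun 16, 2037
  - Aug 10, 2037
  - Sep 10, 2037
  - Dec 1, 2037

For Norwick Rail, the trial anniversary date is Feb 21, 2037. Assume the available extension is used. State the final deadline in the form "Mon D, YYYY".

From Feb 21, 2037, 30 calendar days later is Mar 23, 2037.
Mar 23, 2037 is a listed holiday, so it moves to the next business day, Mar 24, 2037 (Tuesday).
Applying the 2 months extension: 2 months after Mar 24, 2037 is May 24, 2037.
May 24, 2037 is a Sunday, so it moves to the next business day, May 25, 2037 (Monday).
The final due date is May 25, 2037.

May 25, 2037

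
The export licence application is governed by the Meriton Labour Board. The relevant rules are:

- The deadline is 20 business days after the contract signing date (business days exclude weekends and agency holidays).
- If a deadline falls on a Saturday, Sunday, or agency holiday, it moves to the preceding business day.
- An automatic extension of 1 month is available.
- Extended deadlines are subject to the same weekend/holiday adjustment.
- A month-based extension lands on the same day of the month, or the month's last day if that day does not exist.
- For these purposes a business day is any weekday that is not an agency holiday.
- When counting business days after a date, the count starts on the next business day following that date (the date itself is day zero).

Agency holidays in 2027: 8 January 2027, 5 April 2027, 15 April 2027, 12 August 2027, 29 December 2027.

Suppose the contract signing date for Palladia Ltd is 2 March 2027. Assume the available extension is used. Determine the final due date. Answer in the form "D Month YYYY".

Starting the day after 2 March 2027 and counting 20 business days lands on 30 March 2027.
30 March 2027 (Tuesday) is already a business day.
The 1 month extension carries 30 March 2027 to 30 April 2027.
30 April 2027 falls on a Friday, which is a business day, so no adjustment is needed.
The final due date is 30 April 2027.

30 April 2027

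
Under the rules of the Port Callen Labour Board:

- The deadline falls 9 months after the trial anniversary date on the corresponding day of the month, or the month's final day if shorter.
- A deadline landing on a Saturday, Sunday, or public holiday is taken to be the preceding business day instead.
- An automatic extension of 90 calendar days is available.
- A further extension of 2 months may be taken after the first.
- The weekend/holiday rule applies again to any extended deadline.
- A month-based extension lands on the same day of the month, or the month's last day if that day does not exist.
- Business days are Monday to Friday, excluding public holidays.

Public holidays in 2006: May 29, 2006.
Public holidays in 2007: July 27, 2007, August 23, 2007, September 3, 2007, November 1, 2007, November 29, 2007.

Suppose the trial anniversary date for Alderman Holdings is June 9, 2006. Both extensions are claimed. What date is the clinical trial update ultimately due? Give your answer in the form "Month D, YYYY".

August 7, 2007

Moving 9 months forward from June 9, 2006 on the corresponding day gives March 9, 2007.
Since March 9, 2007 is a Friday and not a holiday, the date is unchanged.
The 90-calendar-day extension moves the deadline from March 9, 2007 to June 7, 2007.
Since June 7, 2007 is a Thursday and not a holiday, the date is unchanged.
Applying the 2 months extension: 2 months after June 7, 2007 is August 7, 2007.
August 7, 2007 is a Tuesday and not a listed holiday, so it stands.
The final due date is August 7, 2007.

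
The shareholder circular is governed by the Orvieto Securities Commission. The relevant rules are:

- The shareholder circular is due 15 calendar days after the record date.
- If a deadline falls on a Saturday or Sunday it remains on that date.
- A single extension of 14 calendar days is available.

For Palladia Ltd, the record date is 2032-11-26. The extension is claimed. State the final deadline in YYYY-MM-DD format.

2032-12-25

15 calendar days after 2032-11-26 is 2032-12-11.
No adjustment is made for weekends or holidays, so 2032-12-11 stands.
With the 14-day extension, 2032-12-11 becomes 2032-12-25.
2032-12-25 falls on a Saturday. The rules make no weekend/holiday allowance, so it remains 2032-12-25.
Deadline: 2032-12-25.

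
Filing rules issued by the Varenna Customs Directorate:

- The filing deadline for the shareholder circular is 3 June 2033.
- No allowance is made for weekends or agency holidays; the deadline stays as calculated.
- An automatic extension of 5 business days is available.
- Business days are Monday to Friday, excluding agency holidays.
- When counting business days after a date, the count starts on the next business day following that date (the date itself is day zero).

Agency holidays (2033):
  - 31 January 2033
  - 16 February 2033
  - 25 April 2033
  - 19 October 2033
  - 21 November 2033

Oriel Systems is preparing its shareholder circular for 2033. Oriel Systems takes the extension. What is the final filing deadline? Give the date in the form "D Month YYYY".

The stated deadline is 3 June 2033.
3 June 2033 falls on a Friday. The rules make no weekend/holiday allowance, so it remains 3 June 2033.
The 5-business-day extension runs from 3 June 2033 to 10 June 2033.
10 June 2033 falls on a Friday. The rules make no weekend/holiday allowance, so it remains 10 June 2033.
Final deadline: 10 June 2033.

10 June 2033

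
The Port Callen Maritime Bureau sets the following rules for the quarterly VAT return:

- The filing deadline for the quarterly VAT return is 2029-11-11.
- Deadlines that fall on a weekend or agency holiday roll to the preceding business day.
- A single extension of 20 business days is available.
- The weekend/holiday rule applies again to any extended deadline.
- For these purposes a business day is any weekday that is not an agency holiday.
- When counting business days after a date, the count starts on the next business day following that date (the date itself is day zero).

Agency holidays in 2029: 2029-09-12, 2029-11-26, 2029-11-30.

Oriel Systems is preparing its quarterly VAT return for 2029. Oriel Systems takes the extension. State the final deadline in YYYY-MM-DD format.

2029-12-11

Start from the fixed due date, 2029-11-11.
Because 2029-11-11 is a Sunday, the deadline becomes 2029-11-09 (Friday).
The 20-business-day extension runs from 2029-11-09 to 2029-12-11.
2029-12-11 falls on a Tuesday, which is a business day, so no adjustment is needed.
Final deadline: 2029-12-11.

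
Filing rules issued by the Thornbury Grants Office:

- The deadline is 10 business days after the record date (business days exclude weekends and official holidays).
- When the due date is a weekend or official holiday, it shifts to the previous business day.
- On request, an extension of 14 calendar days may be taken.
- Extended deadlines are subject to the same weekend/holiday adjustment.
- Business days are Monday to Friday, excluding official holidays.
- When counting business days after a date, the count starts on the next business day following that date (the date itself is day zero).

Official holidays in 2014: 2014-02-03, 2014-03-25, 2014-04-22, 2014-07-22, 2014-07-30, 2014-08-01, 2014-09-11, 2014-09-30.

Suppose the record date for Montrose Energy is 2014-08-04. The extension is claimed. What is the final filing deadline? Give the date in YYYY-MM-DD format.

2014-09-01

Starting the day after 2014-08-04 and counting 10 business days lands on 2014-08-18.
2014-08-18 (Monday) is already a business day.
With the 14-day extension, 2014-08-18 becomes 2014-09-01.
2014-09-01 (Monday) is already a business day.
Deadline: 2014-09-01.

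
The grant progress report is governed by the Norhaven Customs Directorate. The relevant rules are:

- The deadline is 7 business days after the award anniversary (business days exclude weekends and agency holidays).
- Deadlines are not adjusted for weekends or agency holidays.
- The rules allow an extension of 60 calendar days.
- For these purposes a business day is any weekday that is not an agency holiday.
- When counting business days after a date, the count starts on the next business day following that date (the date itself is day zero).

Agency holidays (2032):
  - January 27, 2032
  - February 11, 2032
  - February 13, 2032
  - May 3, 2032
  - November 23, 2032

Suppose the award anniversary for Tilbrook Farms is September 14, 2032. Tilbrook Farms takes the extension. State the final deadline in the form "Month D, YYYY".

November 22, 2032

Counting 7 business days after September 14, 2032 (skipping weekends and listed holidays) reaches September 23, 2032.
No adjustment is made for weekends or holidays, so September 23, 2032 stands.
The 60-calendar-day extension moves the deadline from September 23, 2032 to November 22, 2032.
November 22, 2032 falls on a Monday. The rules make no weekend/holiday allowance, so it remains November 22, 2032.
Final deadline: November 22, 2032.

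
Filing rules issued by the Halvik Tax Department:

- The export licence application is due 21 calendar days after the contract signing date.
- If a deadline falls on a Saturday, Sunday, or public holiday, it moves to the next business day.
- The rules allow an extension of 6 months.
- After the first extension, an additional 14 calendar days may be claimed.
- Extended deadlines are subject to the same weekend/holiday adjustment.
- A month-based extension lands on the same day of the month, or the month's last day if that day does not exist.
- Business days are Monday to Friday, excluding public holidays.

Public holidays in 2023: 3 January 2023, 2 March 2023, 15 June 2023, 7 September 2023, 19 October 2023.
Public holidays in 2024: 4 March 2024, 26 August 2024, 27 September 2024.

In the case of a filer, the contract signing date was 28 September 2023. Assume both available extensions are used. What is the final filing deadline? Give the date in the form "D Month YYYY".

6 May 2024

Adding 21 calendar days to 28 September 2023 gives 19 October 2023.
19 October 2023 is a listed holiday, so it moves to the next business day, 20 October 2023 (Friday).
Applying the 6 months extension: 6 months after 20 October 2023 is 20 April 2024.
20 April 2024 is a Saturday, so it moves to the next business day, 22 April 2024 (Monday).
The 14-calendar-day extension moves the deadline from 22 April 2024 to 6 May 2024.
Since 6 May 2024 is a Monday and not a holiday, the date is unchanged.
Deadline: 6 May 2024.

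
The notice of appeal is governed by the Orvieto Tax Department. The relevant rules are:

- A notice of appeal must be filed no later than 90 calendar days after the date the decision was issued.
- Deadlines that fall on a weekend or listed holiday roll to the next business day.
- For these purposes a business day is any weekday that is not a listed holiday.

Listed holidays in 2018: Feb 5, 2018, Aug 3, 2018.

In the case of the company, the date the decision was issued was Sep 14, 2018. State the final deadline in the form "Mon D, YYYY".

Dec 13, 2018

Adding 90 calendar days to Sep 14, 2018 gives Dec 13, 2018.
Dec 13, 2018 is a Thursday and not a listed holiday, so it stands.
Deadline: Dec 13, 2018.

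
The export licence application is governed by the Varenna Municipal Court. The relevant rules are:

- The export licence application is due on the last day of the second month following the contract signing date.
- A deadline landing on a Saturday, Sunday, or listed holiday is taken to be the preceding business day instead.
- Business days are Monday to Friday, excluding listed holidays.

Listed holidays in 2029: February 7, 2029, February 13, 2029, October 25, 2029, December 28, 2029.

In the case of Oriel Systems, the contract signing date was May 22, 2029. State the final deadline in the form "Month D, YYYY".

2 months after May 22, 2029 falls in July 2029; the last day of that month is July 31, 2029.
July 31, 2029 falls on a Tuesday, which is a business day, so no adjustment is needed.
Deadline: July 31, 2029.

July 31, 2029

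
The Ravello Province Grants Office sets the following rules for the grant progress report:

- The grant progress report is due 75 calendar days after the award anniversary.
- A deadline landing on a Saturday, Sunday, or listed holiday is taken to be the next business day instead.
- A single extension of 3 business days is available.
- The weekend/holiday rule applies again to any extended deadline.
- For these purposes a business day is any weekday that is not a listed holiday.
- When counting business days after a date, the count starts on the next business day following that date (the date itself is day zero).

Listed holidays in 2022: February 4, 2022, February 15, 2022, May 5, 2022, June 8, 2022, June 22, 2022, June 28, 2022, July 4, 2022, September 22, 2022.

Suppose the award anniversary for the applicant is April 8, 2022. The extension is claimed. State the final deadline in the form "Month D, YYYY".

Adding 75 calendar days to April 8, 2022 gives June 22, 2022.
June 22, 2022 falls on a listed holiday. Rolling to the next business day gives June 23, 2022, a Thursday.
Applying the 3-business-day extension: 3 business days after June 23, 2022 is June 29, 2022.
Since June 29, 2022 is a Wednesday and not a holiday, the date is unchanged.
So the filing is due June 29, 2022.

June 29, 2022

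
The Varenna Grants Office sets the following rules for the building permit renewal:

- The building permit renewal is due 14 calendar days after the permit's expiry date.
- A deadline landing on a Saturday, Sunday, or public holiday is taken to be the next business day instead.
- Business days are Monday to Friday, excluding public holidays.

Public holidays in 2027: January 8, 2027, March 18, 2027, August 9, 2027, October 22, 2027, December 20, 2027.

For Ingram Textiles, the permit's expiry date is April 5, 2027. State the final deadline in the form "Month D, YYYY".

April 19, 2027

Trigger date April 5, 2027 + 14 calendar days = April 19, 2027.
April 19, 2027 is a Monday and not a listed holiday, so it stands.
Deadline: April 19, 2027.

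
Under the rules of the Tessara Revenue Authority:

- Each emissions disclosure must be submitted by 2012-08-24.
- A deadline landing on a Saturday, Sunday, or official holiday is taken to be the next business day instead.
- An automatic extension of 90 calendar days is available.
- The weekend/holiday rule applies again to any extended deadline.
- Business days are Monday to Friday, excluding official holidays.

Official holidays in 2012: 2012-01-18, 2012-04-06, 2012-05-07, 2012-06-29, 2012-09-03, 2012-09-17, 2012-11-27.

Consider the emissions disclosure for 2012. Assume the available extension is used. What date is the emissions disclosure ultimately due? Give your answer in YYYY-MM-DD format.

2012-11-22

Start from the fixed due date, 2012-08-24.
2012-08-24 falls on a Friday, which is a business day, so no adjustment is needed.
The 90-calendar-day extension moves the deadline from 2012-08-24 to 2012-11-22.
2012-11-22 falls on a Thursday, which is a business day, so no adjustment is needed.
The final due date is 2012-11-22.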